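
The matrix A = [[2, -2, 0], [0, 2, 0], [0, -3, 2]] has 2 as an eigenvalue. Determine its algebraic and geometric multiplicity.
algebraic multiplicity 3, geometric multiplicity 2

The characteristic polynomial is (x - 2)^3, so the factor x - 2 appears with exponent 3: the algebraic multiplicity is 3.

rank(A - 2I) = 1, so the eigenspace has dimension 3 - 1 = 2: the geometric multiplicity is 2.

Since 2 < 3, A is not diagonalizable.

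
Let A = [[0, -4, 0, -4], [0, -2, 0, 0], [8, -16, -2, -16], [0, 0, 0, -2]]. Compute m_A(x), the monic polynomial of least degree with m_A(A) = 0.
The characteristic polynomial factors as x(x + 2)^3. The minimal polynomial is ∏(x - λ)^{k_λ} where k_λ is the size of the largest Jordan block at λ.

For λ = -2: rank(A + 2I) = 1, and the largest Jordan block has size 1 (the smallest k with rank((A + 2I)^k) = rank((A + 2I)^(k+1))).
For λ = 0: rank(A) = 3, and the largest Jordan block has size 1 (the smallest k with rank(A^k) = rank(A^(k+1))).

So m_A(x) = x(x + 2).

m_A(x) = x(x + 2)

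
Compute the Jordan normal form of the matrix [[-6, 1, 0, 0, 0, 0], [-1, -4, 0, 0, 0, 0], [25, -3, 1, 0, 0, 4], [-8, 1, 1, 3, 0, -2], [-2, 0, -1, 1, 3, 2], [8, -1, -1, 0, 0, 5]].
J = [[-5, 1, 0, 0, 0, 0], [0, -5, 0, 0, 0, 0], [0, 0, 3, 1, 0, 0], [0, 0, 0, 3, 1, 0], [0, 0, 0, 0, 3, 0], [0, 0, 0, 0, 0, 3]]

The characteristic polynomial is det(xI - A) = (x - 3)^4(x + 5)^2, so the eigenvalues are -5 (algebraic multiplicity 2), 3 (algebraic multiplicity 4).

For λ = -5: rank(A + 5I) = 5, rank((A + 5I)^2) = 4. The eigenspace has dimension 6 - 5 = 1, so there is 1 Jordan block; the rank sequence gives block sizes [2].

For λ = 3: rank(A - 3I) = 4, rank((A - 3I)^2) = 3, rank((A - 3I)^3) = 2. The eigenspace has dimension 6 - 4 = 2, so there are 2 Jordan blocks; the rank sequence gives block sizes [3, 1].

Assembling the blocks gives the Jordan form J above.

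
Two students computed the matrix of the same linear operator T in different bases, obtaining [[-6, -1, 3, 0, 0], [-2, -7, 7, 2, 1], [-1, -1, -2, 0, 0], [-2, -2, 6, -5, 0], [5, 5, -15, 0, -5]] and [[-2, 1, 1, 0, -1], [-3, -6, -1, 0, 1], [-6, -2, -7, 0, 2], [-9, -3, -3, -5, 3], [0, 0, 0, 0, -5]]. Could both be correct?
No.

Both have characteristic polynomial (x + 5)^5, but the minimal polynomial of A is (x + 5)^3 while the minimal polynomial of B is (x + 5)^2. The minimal polynomial is a similarity invariant, so A and B are not similar.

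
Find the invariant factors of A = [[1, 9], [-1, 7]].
The Jordan structure of A has elementary divisors (x - 4)^2. Arranging the block sizes at each eigenvalue in decreasing order and taking row products gives the invariant factors.

Invariant factors (smallest first, each dividing the next): (x - 4)^2.

Check: the last factor (x - 4)^2 is the minimal polynomial, and the product (x - 4)^2 is the characteristic polynomial.

(x - 4)^2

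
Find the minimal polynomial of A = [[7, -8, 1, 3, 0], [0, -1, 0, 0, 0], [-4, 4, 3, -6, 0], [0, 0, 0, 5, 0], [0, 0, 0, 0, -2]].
m_A(x) = (x - 5)^2(x + 1)(x + 2)

The characteristic polynomial factors as (x - 5)^3(x + 1)(x + 2). The minimal polynomial is ∏(x - λ)^{k_λ} where k_λ is the size of the largest Jordan block at λ.

For λ = -2: rank(A + 2I) = 4, and the largest Jordan block has size 1 (the smallest k with rank((A + 2I)^k) = rank((A + 2I)^(k+1))).
For λ = -1: rank(A + I) = 4, and the largest Jordan block has size 1 (the smallest k with rank((A + I)^k) = rank((A + I)^(k+1))).
For λ = 5: rank(A - 5I) = 3, and the largest Jordan block has size 2 (the smallest k with rank((A - 5I)^k) = rank((A - 5I)^(k+1))).

So m_A(x) = (x - 5)^2(x + 1)(x + 2).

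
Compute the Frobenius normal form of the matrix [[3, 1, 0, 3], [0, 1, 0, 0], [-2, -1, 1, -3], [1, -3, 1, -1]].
The invariant factors of A (the non-unit diagonal entries of the Smith normal form of xI - A over ℚ[x]) are x - 1, (x - 3)(x - 1)(x + 1), each dividing the next. The characteristic polynomial is their product, (x - 3)(x - 1)^2(x + 1).

The rational canonical form is the block-diagonal matrix of companion matrices C(f_i):
R = [[1, 0, 0, 0], [0, 0, 0, -3], [0, 1, 0, 1], [0, 0, 1, 3]].

R = [[1, 0, 0, 0], [0, 0, 0, -3], [0, 1, 0, 1], [0, 0, 1, 3]]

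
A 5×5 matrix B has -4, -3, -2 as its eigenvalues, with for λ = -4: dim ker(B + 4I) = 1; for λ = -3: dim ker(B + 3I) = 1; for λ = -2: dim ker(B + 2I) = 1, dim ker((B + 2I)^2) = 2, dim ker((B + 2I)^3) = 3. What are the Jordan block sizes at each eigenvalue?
Jordan blocks: (-4, 1), (-3, 1), (-2, 3)

λ = -4: successive nullity increments [1] count blocks of size ≥ k; block sizes are [1].
λ = -3: successive nullity increments [1] count blocks of size ≥ k; block sizes are [1].
λ = -2: successive nullity increments [1, 1, 1] count blocks of size ≥ k; block sizes are [3].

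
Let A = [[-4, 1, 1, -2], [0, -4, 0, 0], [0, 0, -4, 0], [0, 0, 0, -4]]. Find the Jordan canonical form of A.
The characteristic polynomial is det(xI - A) = (x + 4)^4, so the eigenvalues are -4 (algebraic multiplicity 4).

For λ = -4: rank(A + 4I) = 1, rank((A + 4I)^2) = 0. The eigenspace has dimension 4 - 1 = 3, so there are 3 Jordan blocks; the rank sequence gives block sizes [2, 1, 1].

Assembling the blocks gives the Jordan form J above.

J = [[-4, 1, 0, 0], [0, -4, 0, 0], [0, 0, -4, 0], [0, 0, 0, -4]]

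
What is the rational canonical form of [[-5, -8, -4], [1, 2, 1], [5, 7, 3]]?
The invariant factors of A (the non-unit diagonal entries of the Smith normal form of xI - A over ℚ[x]) are x^3 + 2x - 1, each dividing the next. The characteristic polynomial is their product, x^3 + 2x - 1.

The rational canonical form is the block-diagonal matrix of companion matrices C(f_i):
R = [[0, 0, 1], [1, 0, -2], [0, 1, 0]].

Note the characteristic polynomial does not split into linear factors over ℚ, so A has no Jordan form over ℚ; the rational canonical form exists over any field.

R = [[0, 0, 1], [1, 0, -2], [0, 1, 0]]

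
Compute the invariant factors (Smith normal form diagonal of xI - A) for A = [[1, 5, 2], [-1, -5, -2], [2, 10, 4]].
The Jordan structure of A has elementary divisors x^2, x. Arranging the block sizes at each eigenvalue in decreasing order and taking row products gives the invariant factors.

Invariant factors (smallest first, each dividing the next): x, x^2.

Check: the last factor x^2 is the minimal polynomial, and the product x^3 is the characteristic polynomial.

x, x^2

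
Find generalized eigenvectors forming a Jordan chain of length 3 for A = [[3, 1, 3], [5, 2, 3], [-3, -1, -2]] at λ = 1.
v_1 = [[-1, -2, 1]]^T, v_2 = [[-1, -4, 2]]^T, v_3 = [[0, -3, 1]]^T

We seek v_1 ∈ ker((A - I)^3) \ ker((A - I)^2), then set v_{i+1} = (A - I) v_i.

One such chain is v_1 = [[-1, -2, 1]]^T, v_2 = [[-1, -4, 2]]^T, v_3 = [[0, -3, 1]]^T. Check: (A - I) v_3 = [[0, 0, 0]]^T = 0.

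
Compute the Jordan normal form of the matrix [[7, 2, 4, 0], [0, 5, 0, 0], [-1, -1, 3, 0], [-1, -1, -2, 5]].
J = [[5, 1, 0, 0], [0, 5, 0, 0], [0, 0, 5, 0], [0, 0, 0, 5]]

The characteristic polynomial is det(xI - A) = (x - 5)^4, so the eigenvalues are 5 (algebraic multiplicity 4).

For λ = 5: rank(A - 5I) = 1, rank((A - 5I)^2) = 0. The eigenspace has dimension 4 - 1 = 3, so there are 3 Jordan blocks; the rank sequence gives block sizes [2, 1, 1].

Assembling the blocks gives the Jordan form J above.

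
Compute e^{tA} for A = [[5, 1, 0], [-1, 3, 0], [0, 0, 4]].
e^{tA} = [[(t + 1)*e^{4*t}, t*e^{4*t}, 0], [-t*e^{4*t}, (1 - t)*e^{4*t}, 0], [0, 0, e^{4*t}]]

A has Jordan form J = [[4, 1, 0], [0, 4, 0], [0, 0, 4]] with A = PJP^{-1}, so e^{tA} = P e^{tJ} P^{-1}.

For a Jordan block J_k(λ), e^{tJ_k(λ)} = e^{λt} · (I + tN + t^2 N^2/2! + ... + t^{k-1} N^{k-1}/(k-1)!) where N is the nilpotent superdiagonal part.

Assembling the blocks and conjugating back gives the entries of e^{tA} as shown above.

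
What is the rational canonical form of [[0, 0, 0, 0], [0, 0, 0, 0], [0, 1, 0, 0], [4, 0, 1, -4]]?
The invariant factors of A (the non-unit diagonal entries of the Smith normal form of xI - A over ℚ[x]) are x, x^2(x + 4), each dividing the next. The characteristic polynomial is their product, x^3(x + 4).

The rational canonical form is the block-diagonal matrix of companion matrices C(f_i):
R = [[0, 0, 0, 0], [0, 0, 0, 0], [0, 1, 0, 0], [0, 0, 1, -4]].

R = [[0, 0, 0, 0], [0, 0, 0, 0], [0, 1, 0, 0], [0, 0, 1, -4]]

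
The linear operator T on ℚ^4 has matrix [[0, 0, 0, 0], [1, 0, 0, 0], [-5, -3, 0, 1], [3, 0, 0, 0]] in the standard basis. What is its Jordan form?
J = [[0, 1, 0, 0], [0, 0, 0, 0], [0, 0, 0, 1], [0, 0, 0, 0]]

The characteristic polynomial is det(xI - A) = x^4, so the eigenvalues are 0 (algebraic multiplicity 4).

For λ = 0: rank(A) = 2, rank(A^2) = 0. The eigenspace has dimension 4 - 2 = 2, so there are 2 Jordan blocks; the rank sequence gives block sizes [2, 2].

Assembling the blocks gives the Jordan form J above.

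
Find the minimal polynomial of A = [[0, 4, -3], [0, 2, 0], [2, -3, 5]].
The characteristic polynomial factors as (x - 3)(x - 2)^2. The minimal polynomial is ∏(x - λ)^{k_λ} where k_λ is the size of the largest Jordan block at λ.

For λ = 2: rank(A - 2I) = 2, and the largest Jordan block has size 2 (the smallest k with rank((A - 2I)^k) = rank((A - 2I)^(k+1))).
For λ = 3: rank(A - 3I) = 2, and the largest Jordan block has size 1 (the smallest k with rank((A - 3I)^k) = rank((A - 3I)^(k+1))).

So m_A(x) = (x - 3)(x - 2)^2.

m_A(x) = (x - 3)(x - 2)^2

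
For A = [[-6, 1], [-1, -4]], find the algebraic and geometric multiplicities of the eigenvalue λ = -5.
algebraic multiplicity 2, geometric multiplicity 1

The characteristic polynomial is (x + 5)^2, so the factor x + 5 appears with exponent 2: the algebraic multiplicity is 2.

rank(A + 5I) = 1, so the eigenspace has dimension 2 - 1 = 1: the geometric multiplicity is 1.

Since 1 < 2, A is not diagonalizable.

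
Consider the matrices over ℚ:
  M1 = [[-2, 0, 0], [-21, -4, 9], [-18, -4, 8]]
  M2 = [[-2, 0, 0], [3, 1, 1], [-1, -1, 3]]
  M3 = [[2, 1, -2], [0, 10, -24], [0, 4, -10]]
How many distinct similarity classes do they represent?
1 class: {M1, M2, M3}

Characteristic polynomials: χ_{M1} = (x - 2)^2(x + 2), χ_{M2} = (x - 2)^2(x + 2), χ_{M3} = (x - 2)^2(x + 2).

{M1, M2, M3}: invariant factors (x - 2)^2(x + 2).

Matrices are similar if and only if their invariant-factor lists agree; the partition into similarity classes is {M1, M2, M3}.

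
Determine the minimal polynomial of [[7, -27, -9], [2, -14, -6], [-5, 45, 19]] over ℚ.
m_A(x) = (x - 4)^2

The characteristic polynomial factors as (x - 4)^3. The minimal polynomial is ∏(x - λ)^{k_λ} where k_λ is the size of the largest Jordan block at λ.

For λ = 4: rank(A - 4I) = 1, and the largest Jordan block has size 2 (the smallest k with rank((A - 4I)^k) = rank((A - 4I)^(k+1))).

So m_A(x) = (x - 4)^2.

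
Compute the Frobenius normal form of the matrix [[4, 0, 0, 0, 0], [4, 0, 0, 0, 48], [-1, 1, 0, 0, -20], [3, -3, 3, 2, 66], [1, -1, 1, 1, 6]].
R = [[4, 0, 0, 0, 0], [0, 0, 0, 0, 48], [0, 1, 0, 0, -20], [0, 0, 1, 0, -14], [0, 0, 0, 1, 8]]

The invariant factors of A (the non-unit diagonal entries of the Smith normal form of xI - A over ℚ[x]) are x - 4, (x - 4)(x - 2)(x^2 - 2x - 6), each dividing the next. The characteristic polynomial is their product, (x - 4)^2(x - 2)(x^2 - 2x - 6).

The rational canonical form is the block-diagonal matrix of companion matrices C(f_i):
R = [[4, 0, 0, 0, 0], [0, 0, 0, 0, 48], [0, 1, 0, 0, -20], [0, 0, 1, 0, -14], [0, 0, 0, 1, 8]].

Note the characteristic polynomial does not split into linear factors over ℚ, so A has no Jordan form over ℚ; the rational canonical form exists over any field.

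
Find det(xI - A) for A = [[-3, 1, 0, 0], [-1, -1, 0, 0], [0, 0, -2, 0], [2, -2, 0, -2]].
χ_A(x) = (x + 2)^4

xI - A = [[x + 3, -1, 0, 0], [1, x + 1, 0, 0], [0, 0, x + 2, 0], [-2, 2, 0, x + 2]].

Expanding det(xI - A) along the first row:
det(xI - A) = + (x + 3)·det([[x + 1, 0, 0], [0, x + 2, 0], [2, 0, x + 2]]) - (-1)·det([[1, 0, 0], [0, x + 2, 0], [-2, 0, x + 2]]) + (0)·det([[1, x + 1, 0], [0, 0, 0], [-2, 2, x + 2]]) - (0)·det([[1, x + 1, 0], [0, 0, x + 2], [-2, 2, 0]]).

Evaluating gives χ_A(x) = x^4 + 8x^3 + 24x^2 + 32x + 16 = (x + 2)^4.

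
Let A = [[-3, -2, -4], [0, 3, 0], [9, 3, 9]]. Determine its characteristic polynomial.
xI - A = [[x + 3, 2, 4], [0, x - 3, 0], [-9, -3, x - 9]].

Expanding det(xI - A) along the first row:
det(xI - A) = + (x + 3)·det([[x - 3, 0], [-3, x - 9]]) - (2)·det([[0, 0], [-9, x - 9]]) + (4)·det([[0, x - 3], [-9, -3]]).

Evaluating gives χ_A(x) = x^3 - 9x^2 + 27x - 27 = (x - 3)^3.

χ_A(x) = (x - 3)^3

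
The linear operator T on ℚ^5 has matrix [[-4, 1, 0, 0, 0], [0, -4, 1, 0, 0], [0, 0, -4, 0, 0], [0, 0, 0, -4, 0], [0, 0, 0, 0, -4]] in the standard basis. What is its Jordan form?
J = [[-4, 1, 0, 0, 0], [0, -4, 1, 0, 0], [0, 0, -4, 0, 0], [0, 0, 0, -4, 0], [0, 0, 0, 0, -4]]

The characteristic polynomial is det(xI - A) = (x + 4)^5, so the eigenvalues are -4 (algebraic multiplicity 5).

For λ = -4: rank(A + 4I) = 2, rank((A + 4I)^2) = 1, rank((A + 4I)^3) = 0. The eigenspace has dimension 5 - 2 = 3, so there are 3 Jordan blocks; the rank sequence gives block sizes [3, 1, 1].

Assembling the blocks gives the Jordan form J above.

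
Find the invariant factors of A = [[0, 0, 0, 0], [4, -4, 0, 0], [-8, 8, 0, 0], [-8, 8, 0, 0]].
x, x, x(x + 4)

The Jordan structure of A has elementary divisors (x + 4), x, x, x. Arranging the block sizes at each eigenvalue in decreasing order and taking row products gives the invariant factors.

Invariant factors (smallest first, each dividing the next): x, x, x(x + 4).

Check: the last factor x(x + 4) is the minimal polynomial, and the product x^3(x + 4) is the characteristic polynomial.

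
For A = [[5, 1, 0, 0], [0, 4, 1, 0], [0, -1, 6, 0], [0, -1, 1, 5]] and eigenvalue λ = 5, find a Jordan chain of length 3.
We seek v_1 ∈ ker((A - 5I)^3) \ ker((A - 5I)^2), then set v_{i+1} = (A - 5I) v_i.

One such chain is v_1 = [[0, 0, 1, 0]]^T, v_2 = [[0, 1, 1, 1]]^T, v_3 = [[1, 0, 0, 0]]^T. Check: (A - 5I) v_3 = [[0, 0, 0, 0]]^T = 0.

v_1 = [[0, 0, 1, 0]]^T, v_2 = [[0, 1, 1, 1]]^T, v_3 = [[1, 0, 0, 0]]^T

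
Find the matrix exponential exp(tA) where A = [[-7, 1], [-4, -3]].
e^{tA} = [[(1 - 2*t)*e^{-5*t}, t*e^{-5*t}], [-4*t*e^{-5*t}, (2*t + 1)*e^{-5*t}]]

A has Jordan form J = [[-5, 1], [0, -5]] with A = PJP^{-1}, so e^{tA} = P e^{tJ} P^{-1}.

For a Jordan block J_k(λ), e^{tJ_k(λ)} = e^{λt} · (I + tN + t^2 N^2/2! + ... + t^{k-1} N^{k-1}/(k-1)!) where N is the nilpotent superdiagonal part.

Assembling the blocks and conjugating back gives the entries of e^{tA} as shown above.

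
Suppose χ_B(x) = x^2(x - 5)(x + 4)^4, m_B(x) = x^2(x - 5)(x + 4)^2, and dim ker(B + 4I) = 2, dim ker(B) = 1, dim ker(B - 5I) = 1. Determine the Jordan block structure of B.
Jordan blocks: (-4, 2), (-4, 2), (0, 2), (5, 1)

λ = -4: algebraic multiplicity 4 (exponent in χ_B), largest block size 2 (exponent in m_B), 2 blocks (geometric multiplicity). These force block sizes [2, 2].
λ = 0: algebraic multiplicity 2 (exponent in χ_B), largest block size 2 (exponent in m_B), 1 block (geometric multiplicity). This forces block sizes [2].
λ = 5: algebraic multiplicity 1 (exponent in χ_B), largest block size 1 (exponent in m_B), 1 block (geometric multiplicity). This forces block sizes [1].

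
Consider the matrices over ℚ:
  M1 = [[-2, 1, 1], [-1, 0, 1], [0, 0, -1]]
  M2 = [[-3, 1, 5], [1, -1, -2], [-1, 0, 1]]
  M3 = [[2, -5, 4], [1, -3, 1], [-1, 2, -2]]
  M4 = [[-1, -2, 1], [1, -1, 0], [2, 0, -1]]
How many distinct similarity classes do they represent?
2 classes: {M1}, {M2, M3, M4}

Characteristic polynomials: χ_{M1} = (x + 1)^3, χ_{M2} = (x + 1)^3, χ_{M3} = (x + 1)^3, χ_{M4} = (x + 1)^3.

{M1}: invariant factors x + 1, (x + 1)^2.

{M2, M3, M4}: invariant factors (x + 1)^3.

Matrices are similar if and only if their invariant-factor lists agree; the partition into similarity classes is {M1}, {M2, M3, M4}.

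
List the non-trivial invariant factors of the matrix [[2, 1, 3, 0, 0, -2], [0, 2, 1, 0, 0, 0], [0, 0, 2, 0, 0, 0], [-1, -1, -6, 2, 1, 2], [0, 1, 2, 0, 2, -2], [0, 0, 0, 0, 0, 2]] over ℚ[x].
The Jordan structure of A has elementary divisors (x - 2)^3, (x - 2)^2, (x - 2). Arranging the block sizes at each eigenvalue in decreasing order and taking row products gives the invariant factors.

Invariant factors (smallest first, each dividing the next): x - 2, (x - 2)^2, (x - 2)^3.

Check: the last factor (x - 2)^3 is the minimal polynomial, and the product (x - 2)^6 is the characteristic polynomial.

x - 2, (x - 2)^2, (x - 2)^3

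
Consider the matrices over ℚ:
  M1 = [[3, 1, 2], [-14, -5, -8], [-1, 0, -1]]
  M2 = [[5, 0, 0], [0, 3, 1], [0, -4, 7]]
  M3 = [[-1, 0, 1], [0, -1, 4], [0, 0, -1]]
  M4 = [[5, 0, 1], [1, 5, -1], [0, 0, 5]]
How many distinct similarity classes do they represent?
4 classes: {M1}, {M2}, {M3}, {M4}

Characteristic polynomials: χ_{M1} = (x + 1)^3, χ_{M2} = (x - 5)^3, χ_{M3} = (x + 1)^3, χ_{M4} = (x - 5)^3.

{M1}: invariant factors (x + 1)^3.

{M2}: invariant factors x - 5, (x - 5)^2.

{M3}: invariant factors x + 1, (x + 1)^2.

{M4}: invariant factors (x - 5)^3.

Matrices are similar if and only if their invariant-factor lists agree; the partition into similarity classes is {M1}, {M2}, {M3}, {M4}.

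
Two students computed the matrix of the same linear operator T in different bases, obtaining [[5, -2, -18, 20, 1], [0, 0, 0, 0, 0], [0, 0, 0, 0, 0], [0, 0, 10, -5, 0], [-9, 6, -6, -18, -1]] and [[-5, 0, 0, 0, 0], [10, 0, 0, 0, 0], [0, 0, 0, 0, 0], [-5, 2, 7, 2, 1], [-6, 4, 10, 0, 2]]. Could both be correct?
Yes.

Two matrices over a field are similar if and only if they have the same invariant factors.

Both A and B have characteristic polynomial x^2(x - 2)^2(x + 5) and minimal polynomial x(x - 2)^2(x + 5). Computing further, both have invariant factors x, x(x - 2)^2(x + 5). Hence A and B are similar.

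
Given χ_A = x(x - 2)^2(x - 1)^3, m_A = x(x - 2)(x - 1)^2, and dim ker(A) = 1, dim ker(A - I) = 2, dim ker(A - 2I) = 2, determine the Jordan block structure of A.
Jordan blocks: (0, 1), (1, 2), (1, 1), (2, 1), (2, 1)

λ = 0: algebraic multiplicity 1 (exponent in χ_A), largest block size 1 (exponent in m_A), 1 block (geometric multiplicity). This forces block sizes [1].
λ = 1: algebraic multiplicity 3 (exponent in χ_A), largest block size 2 (exponent in m_A), 2 blocks (geometric multiplicity). These force block sizes [2, 1].
λ = 2: algebraic multiplicity 2 (exponent in χ_A), largest block size 1 (exponent in m_A), 2 blocks (geometric multiplicity). These force block sizes [1, 1].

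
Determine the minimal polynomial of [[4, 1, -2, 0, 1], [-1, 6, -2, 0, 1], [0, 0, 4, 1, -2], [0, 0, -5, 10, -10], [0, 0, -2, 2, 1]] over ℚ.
m_A(x) = (x - 5)^2

The characteristic polynomial factors as (x - 5)^5. The minimal polynomial is ∏(x - λ)^{k_λ} where k_λ is the size of the largest Jordan block at λ.

For λ = 5: rank(A - 5I) = 2, and the largest Jordan block has size 2 (the smallest k with rank((A - 5I)^k) = rank((A - 5I)^(k+1))).

So m_A(x) = (x - 5)^2.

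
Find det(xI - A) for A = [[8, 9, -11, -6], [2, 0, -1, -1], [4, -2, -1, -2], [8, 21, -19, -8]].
χ_A(x) = (x - 1)^3(x + 4)

xI - A = [[x - 8, -9, 11, 6], [-2, x, 1, 1], [-4, 2, x + 1, 2], [-8, -21, 19, x + 8]].

Expanding det(xI - A) along the first row:
det(xI - A) = + (x - 8)·det([[x, 1, 1], [2, x + 1, 2], [-21, 19, x + 8]]) - (-9)·det([[-2, 1, 1], [-4, x + 1, 2], [-8, 19, x + 8]]) + (11)·det([[-2, x, 1], [-4, 2, 2], [-8, -21, x + 8]]) - (6)·det([[-2, x, 1], [-4, 2, x + 1], [-8, -21, 19]]).

Evaluating gives χ_A(x) = x^4 + x^3 - 9x^2 + 11x - 4 = (x - 1)^3(x + 4).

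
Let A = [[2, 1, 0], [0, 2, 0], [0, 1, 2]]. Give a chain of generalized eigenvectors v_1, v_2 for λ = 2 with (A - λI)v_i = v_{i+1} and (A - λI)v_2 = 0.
We seek v_1 ∈ ker((A - 2I)^2) \ ker(A - 2I), then set v_{i+1} = (A - 2I) v_i.

One such chain is v_1 = [[0, 1, -2]]^T, v_2 = [[1, 0, 1]]^T. Check: (A - 2I) v_2 = [[0, 0, 0]]^T = 0.

v_1 = [[0, 1, -2]]^T, v_2 = [[1, 0, 1]]^T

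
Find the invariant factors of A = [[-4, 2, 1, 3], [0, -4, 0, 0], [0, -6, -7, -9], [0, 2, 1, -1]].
x + 4, x + 4, (x + 4)^2

The Jordan structure of A has elementary divisors (x + 4)^2, (x + 4), (x + 4). Arranging the block sizes at each eigenvalue in decreasing order and taking row products gives the invariant factors.

Invariant factors (smallest first, each dividing the next): x + 4, x + 4, (x + 4)^2.

Check: the last factor (x + 4)^2 is the minimal polynomial, and the product (x + 4)^4 is the characteristic polynomial.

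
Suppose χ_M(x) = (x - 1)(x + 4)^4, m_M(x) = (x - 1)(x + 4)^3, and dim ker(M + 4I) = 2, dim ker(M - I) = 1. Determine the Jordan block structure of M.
λ = -4: algebraic multiplicity 4 (exponent in χ_M), largest block size 3 (exponent in m_M), 2 blocks (geometric multiplicity). These force block sizes [3, 1].
λ = 1: algebraic multiplicity 1 (exponent in χ_M), largest block size 1 (exponent in m_M), 1 block (geometric multiplicity). This forces block sizes [1].

Jordan blocks: (-4, 3), (-4, 1), (1, 1)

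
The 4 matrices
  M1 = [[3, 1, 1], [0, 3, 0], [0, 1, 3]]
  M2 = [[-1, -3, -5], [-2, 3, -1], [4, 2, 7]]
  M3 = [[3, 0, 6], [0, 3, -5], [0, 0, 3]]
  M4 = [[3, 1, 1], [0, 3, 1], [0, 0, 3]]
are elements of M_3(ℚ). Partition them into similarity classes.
Characteristic polynomials: χ_{M1} = (x - 3)^3, χ_{M2} = (x - 3)^3, χ_{M3} = (x - 3)^3, χ_{M4} = (x - 3)^3.

{M1, M2, M4}: invariant factors (x - 3)^3.

{M3}: invariant factors x - 3, (x - 3)^2.

Matrices are similar if and only if their invariant-factor lists agree; the partition into similarity classes is {M1, M2, M4}, {M3}.

2 classes: {M1, M2, M4}, {M3}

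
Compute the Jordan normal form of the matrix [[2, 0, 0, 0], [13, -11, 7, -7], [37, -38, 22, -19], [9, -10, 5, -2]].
J = [[2, 0, 0, 0], [0, 3, 1, 0], [0, 0, 3, 0], [0, 0, 0, 3]]

The characteristic polynomial is det(xI - A) = (x - 3)^3(x - 2), so the eigenvalues are 2 (algebraic multiplicity 1), 3 (algebraic multiplicity 3).

For λ = 2: algebraic multiplicity 1 gives one 1×1 block.

For λ = 3: rank(A - 3I) = 2, rank((A - 3I)^2) = 1. The eigenspace has dimension 4 - 2 = 2, so there are 2 Jordan blocks; the rank sequence gives block sizes [2, 1].

Assembling the blocks gives the Jordan form J above.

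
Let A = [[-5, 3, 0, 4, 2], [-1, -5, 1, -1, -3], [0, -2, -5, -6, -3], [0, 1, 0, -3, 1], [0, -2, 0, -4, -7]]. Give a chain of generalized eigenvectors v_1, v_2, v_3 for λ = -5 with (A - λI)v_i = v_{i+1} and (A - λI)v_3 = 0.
We seek v_1 ∈ ker((A + 5I)^3) \ ker((A + 5I)^2), then set v_{i+1} = (A + 5I) v_i.

One such chain is v_1 = [[0, 0, 1, 0, 0]]^T, v_2 = [[0, 1, 0, 0, 0]]^T, v_3 = [[3, 0, -2, 1, -2]]^T. Check: (A + 5I) v_3 = [[0, 0, 0, 0, 0]]^T = 0.

v_1 = [[0, 0, 1, 0, 0]]^T, v_2 = [[0, 1, 0, 0, 0]]^T, v_3 = [[3, 0, -2, 1, -2]]^T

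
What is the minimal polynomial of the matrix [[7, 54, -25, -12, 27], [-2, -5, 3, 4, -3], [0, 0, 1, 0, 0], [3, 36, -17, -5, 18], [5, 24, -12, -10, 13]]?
The characteristic polynomial factors as (x - 4)^2(x - 1)^3. The minimal polynomial is ∏(x - λ)^{k_λ} where k_λ is the size of the largest Jordan block at λ.

For λ = 1: rank(A - I) = 3, and the largest Jordan block has size 2 (the smallest k with rank((A - I)^k) = rank((A - I)^(k+1))).
For λ = 4: rank(A - 4I) = 4, and the largest Jordan block has size 2 (the smallest k with rank((A - 4I)^k) = rank((A - 4I)^(k+1))).

So m_A(x) = (x - 4)^2(x - 1)^2.

m_A(x) = (x - 4)^2(x - 1)^2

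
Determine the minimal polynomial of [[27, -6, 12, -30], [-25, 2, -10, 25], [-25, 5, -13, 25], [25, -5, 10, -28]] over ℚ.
The characteristic polynomial factors as (x + 3)^4. The minimal polynomial is ∏(x - λ)^{k_λ} where k_λ is the size of the largest Jordan block at λ.

For λ = -3: rank(A + 3I) = 1, and the largest Jordan block has size 2 (the smallest k with rank((A + 3I)^k) = rank((A + 3I)^(k+1))).

So m_A(x) = (x + 3)^2.

m_A(x) = (x + 3)^2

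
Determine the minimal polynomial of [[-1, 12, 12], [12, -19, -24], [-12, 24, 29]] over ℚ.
The characteristic polynomial factors as (x - 5)^2(x + 1). The minimal polynomial is ∏(x - λ)^{k_λ} where k_λ is the size of the largest Jordan block at λ.

For λ = -1: rank(A + I) = 2, and the largest Jordan block has size 1 (the smallest k with rank((A + I)^k) = rank((A + I)^(k+1))).
For λ = 5: rank(A - 5I) = 1, and the largest Jordan block has size 1 (the smallest k with rank((A - 5I)^k) = rank((A - 5I)^(k+1))).

So m_A(x) = (x - 5)(x + 1).

m_A(x) = (x - 5)(x + 1)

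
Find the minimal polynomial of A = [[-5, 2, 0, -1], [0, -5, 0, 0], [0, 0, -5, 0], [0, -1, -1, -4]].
m_A(x) = (x + 4)(x + 5)^2

The characteristic polynomial factors as (x + 4)(x + 5)^3. The minimal polynomial is ∏(x - λ)^{k_λ} where k_λ is the size of the largest Jordan block at λ.

For λ = -5: rank(A + 5I) = 2, and the largest Jordan block has size 2 (the smallest k with rank((A + 5I)^k) = rank((A + 5I)^(k+1))).
For λ = -4: rank(A + 4I) = 3, and the largest Jordan block has size 1 (the smallest k with rank((A + 4I)^k) = rank((A + 4I)^(k+1))).

So m_A(x) = (x + 4)(x + 5)^2.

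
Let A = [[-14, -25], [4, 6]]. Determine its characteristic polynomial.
χ_A(x) = (x + 4)^2

xI - A = [[x + 14, 25], [-4, x - 6]].

Expanding det(xI - A) along the first row:
det(xI - A) = + (x + 14)·det([[x - 6]]) - (25)·det([[-4]]).

Evaluating gives χ_A(x) = x^2 + 8x + 16 = (x + 4)^2.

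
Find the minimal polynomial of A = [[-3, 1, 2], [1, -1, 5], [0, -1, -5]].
m_A(x) = (x + 3)^3

The characteristic polynomial factors as (x + 3)^3. The minimal polynomial is ∏(x - λ)^{k_λ} where k_λ is the size of the largest Jordan block at λ.

For λ = -3: rank(A + 3I) = 2, and the largest Jordan block has size 3 (the smallest k with rank((A + 3I)^k) = rank((A + 3I)^(k+1))).

So m_A(x) = (x + 3)^3.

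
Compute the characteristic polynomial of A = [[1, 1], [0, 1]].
xI - A = [[x - 1, -1], [0, x - 1]].

Expanding det(xI - A) along the first row:
det(xI - A) = + (x - 1)·det([[x - 1]]) - (-1)·det([[0]]).

Evaluating gives χ_A(x) = x^2 - 2x + 1 = (x - 1)^2.

χ_A(x) = (x - 1)^2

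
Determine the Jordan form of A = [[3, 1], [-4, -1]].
The characteristic polynomial is det(xI - A) = (x - 1)^2, so the eigenvalues are 1 (algebraic multiplicity 2).

For λ = 1: rank(A - I) = 1, rank((A - I)^2) = 0. The eigenspace has dimension 2 - 1 = 1, so there is 1 Jordan block; the rank sequence gives block sizes [2].

Assembling the blocks gives the Jordan form J above.

J = [[1, 1], [0, 1]]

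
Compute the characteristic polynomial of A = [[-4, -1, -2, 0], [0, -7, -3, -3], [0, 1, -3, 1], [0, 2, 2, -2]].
xI - A = [[x + 4, 1, 2, 0], [0, x + 7, 3, 3], [0, -1, x + 3, -1], [0, -2, -2, x + 2]].

Expanding det(xI - A) along the first row:
det(xI - A) = + (x + 4)·det([[x + 7, 3, 3], [-1, x + 3, -1], [-2, -2, x + 2]]) - (1)·det([[0, 3, 3], [0, x + 3, -1], [0, -2, x + 2]]) + (2)·det([[0, x + 7, 3], [0, -1, -1], [0, -2, x + 2]]) - (0)·det([[0, x + 7, 3], [0, -1, x + 3], [0, -2, -2]]).

Evaluating gives χ_A(x) = x^4 + 16x^3 + 96x^2 + 256x + 256 = (x + 4)^4.

χ_A(x) = (x + 4)^4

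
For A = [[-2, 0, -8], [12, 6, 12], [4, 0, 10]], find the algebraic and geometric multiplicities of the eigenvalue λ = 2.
algebraic multiplicity 1, geometric multiplicity 1

The characteristic polynomial is (x - 6)^2(x - 2), so the factor x - 2 appears with exponent 1: the algebraic multiplicity is 1.

rank(A - 2I) = 2, so the eigenspace has dimension 3 - 2 = 1: the geometric multiplicity is 1.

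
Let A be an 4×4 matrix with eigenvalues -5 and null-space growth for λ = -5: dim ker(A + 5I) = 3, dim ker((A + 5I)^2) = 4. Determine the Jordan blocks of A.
Jordan blocks: (-5, 2), (-5, 1), (-5, 1)

λ = -5: successive nullity increments [3, 1] count blocks of size ≥ k; block sizes are [2, 1, 1].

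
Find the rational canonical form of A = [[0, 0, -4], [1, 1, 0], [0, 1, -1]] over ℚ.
The invariant factors of A (the non-unit diagonal entries of the Smith normal form of xI - A over ℚ[x]) are x^3 - x + 4, each dividing the next. The characteristic polynomial is their product, x^3 - x + 4.

The rational canonical form is the block-diagonal matrix of companion matrices C(f_i):
R = [[0, 0, -4], [1, 0, 1], [0, 1, 0]].

Note the characteristic polynomial does not split into linear factors over ℚ, so A has no Jordan form over ℚ; the rational canonical form exists over any field.

R = [[0, 0, -4], [1, 0, 1], [0, 1, 0]]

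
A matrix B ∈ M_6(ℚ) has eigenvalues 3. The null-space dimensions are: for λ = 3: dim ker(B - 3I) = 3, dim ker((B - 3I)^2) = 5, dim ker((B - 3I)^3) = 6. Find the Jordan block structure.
Jordan blocks: (3, 3), (3, 2), (3, 1)

λ = 3: successive nullity increments [3, 2, 1] count blocks of size ≥ k; block sizes are [3, 2, 1].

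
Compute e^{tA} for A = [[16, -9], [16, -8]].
A has Jordan form J = [[4, 1], [0, 4]] with A = PJP^{-1}, so e^{tA} = P e^{tJ} P^{-1}.

For a Jordan block J_k(λ), e^{tJ_k(λ)} = e^{λt} · (I + tN + t^2 N^2/2! + ... + t^{k-1} N^{k-1}/(k-1)!) where N is the nilpotent superdiagonal part.

Assembling the blocks and conjugating back gives the entries of e^{tA} as shown above.

e^{tA} = [[(12*t + 1)*e^{4*t}, -9*t*e^{4*t}], [16*t*e^{4*t}, (1 - 12*t)*e^{4*t}]]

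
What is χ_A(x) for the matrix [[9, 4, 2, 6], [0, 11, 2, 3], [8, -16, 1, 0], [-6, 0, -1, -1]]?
χ_A(x) = (x - 5)^4

xI - A = [[x - 9, -4, -2, -6], [0, x - 11, -2, -3], [-8, 16, x - 1, 0], [6, 0, 1, x + 1]].

Expanding det(xI - A) along the first row:
det(xI - A) = + (x - 9)·det([[x - 11, -2, -3], [16, x - 1, 0], [0, 1, x + 1]]) - (-4)·det([[0, -2, -3], [-8, x - 1, 0], [6, 1, x + 1]]) + (-2)·det([[0, x - 11, -3], [-8, 16, 0], [6, 0, x + 1]]) - (-6)·det([[0, x - 11, -2], [-8, 16, x - 1], [6, 0, 1]]).

Evaluating gives χ_A(x) = x^4 - 20x^3 + 150x^2 - 500x + 625 = (x - 5)^4.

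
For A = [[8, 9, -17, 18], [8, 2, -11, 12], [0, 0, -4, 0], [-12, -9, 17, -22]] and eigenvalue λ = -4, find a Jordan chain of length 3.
We seek v_1 ∈ ker((A + 4I)^3) \ ker((A + 4I)^2), then set v_{i+1} = (A + 4I) v_i.

One such chain is v_1 = [[3, 0, 1, -1]]^T, v_2 = [[1, 1, 0, -1]]^T, v_3 = [[3, 2, 0, -3]]^T. Check: (A + 4I) v_3 = [[0, 0, 0, 0]]^T = 0.

v_1 = [[3, 0, 1, -1]]^T, v_2 = [[1, 1, 0, -1]]^T, v_3 = [[3, 2, 0, -3]]^T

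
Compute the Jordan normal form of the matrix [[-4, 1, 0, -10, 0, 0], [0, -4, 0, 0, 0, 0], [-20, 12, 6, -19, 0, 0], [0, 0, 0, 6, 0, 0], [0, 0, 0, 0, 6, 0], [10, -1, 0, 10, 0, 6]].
J = [[-4, 1, 0, 0, 0, 0], [0, -4, 0, 0, 0, 0], [0, 0, 6, 1, 0, 0], [0, 0, 0, 6, 0, 0], [0, 0, 0, 0, 6, 0], [0, 0, 0, 0, 0, 6]]

The characteristic polynomial is det(xI - A) = (x - 6)^4(x + 4)^2, so the eigenvalues are -4 (algebraic multiplicity 2), 6 (algebraic multiplicity 4).

For λ = -4: rank(A + 4I) = 5, rank((A + 4I)^2) = 4. The eigenspace has dimension 6 - 5 = 1, so there is 1 Jordan block; the rank sequence gives block sizes [2].

For λ = 6: rank(A - 6I) = 3, rank((A - 6I)^2) = 2. The eigenspace has dimension 6 - 3 = 3, so there are 3 Jordan blocks; the rank sequence gives block sizes [2, 1, 1].

Assembling the blocks gives the Jordan form J above.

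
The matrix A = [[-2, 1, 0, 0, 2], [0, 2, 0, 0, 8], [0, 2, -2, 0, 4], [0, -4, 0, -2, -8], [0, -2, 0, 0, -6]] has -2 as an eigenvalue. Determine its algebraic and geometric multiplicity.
The characteristic polynomial is (x + 2)^5, so the factor x + 2 appears with exponent 5: the algebraic multiplicity is 5.

rank(A + 2I) = 1, so the eigenspace has dimension 5 - 1 = 4: the geometric multiplicity is 4.

Since 4 < 5, A is not diagonalizable.

algebraic multiplicity 5, geometric multiplicity 4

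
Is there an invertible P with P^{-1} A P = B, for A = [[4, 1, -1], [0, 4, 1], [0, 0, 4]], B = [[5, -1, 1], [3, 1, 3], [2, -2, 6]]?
Both have characteristic polynomial (x - 4)^3, but the minimal polynomial of A is (x - 4)^3 while the minimal polynomial of B is (x - 4)^2. The minimal polynomial is a similarity invariant, so A and B are not similar.

No.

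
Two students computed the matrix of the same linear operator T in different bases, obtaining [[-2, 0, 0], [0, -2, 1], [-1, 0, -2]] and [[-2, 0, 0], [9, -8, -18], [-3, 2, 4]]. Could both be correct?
No.

Both have characteristic polynomial (x + 2)^3, but the minimal polynomial of A is (x + 2)^3 while the minimal polynomial of B is (x + 2)^2. The minimal polynomial is a similarity invariant, so A and B are not similar.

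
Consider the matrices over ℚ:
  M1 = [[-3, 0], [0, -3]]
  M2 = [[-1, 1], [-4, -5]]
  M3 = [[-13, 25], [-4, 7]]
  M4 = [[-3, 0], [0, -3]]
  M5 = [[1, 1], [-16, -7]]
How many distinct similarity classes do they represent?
2 classes: {M1, M4}, {M2, M3, M5}

Characteristic polynomials: χ_{M1} = (x + 3)^2, χ_{M2} = (x + 3)^2, χ_{M3} = (x + 3)^2, χ_{M4} = (x + 3)^2, χ_{M5} = (x + 3)^2.

{M1, M4}: invariant factors x + 3, x + 3.

{M2, M3, M5}: invariant factors (x + 3)^2.

Matrices are similar if and only if their invariant-factor lists agree; the partition into similarity classes is {M1, M4}, {M2, M3, M5}.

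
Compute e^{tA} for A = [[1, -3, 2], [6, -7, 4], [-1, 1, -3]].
A has Jordan form J = [[-3, 1, 0], [0, -3, 1], [0, 0, -3]] with A = PJP^{-1}, so e^{tA} = P e^{tJ} P^{-1}.

For a Jordan block J_k(λ), e^{tJ_k(λ)} = e^{λt} · (I + tN + t^2 N^2/2! + ... + t^{k-1} N^{k-1}/(k-1)!) where N is the nilpotent superdiagonal part.

Assembling the blocks and conjugating back gives the entries of e^{tA} as shown above.

e^{tA} = [[(-2*t^2 + 4*t + 1)*e^{-3*t}, t*(t - 3)*e^{-3*t}, 2*t*(1 - t)*e^{-3*t}], [2*t*(3 - t)*e^{-3*t}, (t^2 - 4*t + 1)*e^{-3*t}, 2*t*(2 - t)*e^{-3*t}], [t*(t - 1)*e^{-3*t}, t*(2 - t)*e^{-3*t}/2, (t^2 + 1)*e^{-3*t}]]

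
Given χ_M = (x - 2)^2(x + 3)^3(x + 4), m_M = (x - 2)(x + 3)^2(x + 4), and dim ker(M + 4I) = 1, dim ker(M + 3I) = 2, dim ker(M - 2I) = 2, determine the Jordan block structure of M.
Jordan blocks: (-4, 1), (-3, 2), (-3, 1), (2, 1), (2, 1)

λ = -4: algebraic multiplicity 1 (exponent in χ_M), largest block size 1 (exponent in m_M), 1 block (geometric multiplicity). This forces block sizes [1].
λ = -3: algebraic multiplicity 3 (exponent in χ_M), largest block size 2 (exponent in m_M), 2 blocks (geometric multiplicity). These force block sizes [2, 1].
λ = 2: algebraic multiplicity 2 (exponent in χ_M), largest block size 1 (exponent in m_M), 2 blocks (geometric multiplicity). These force block sizes [1, 1].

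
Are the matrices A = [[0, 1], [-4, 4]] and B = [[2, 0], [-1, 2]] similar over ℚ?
Two matrices over a field are similar if and only if they have the same invariant factors.

Both A and B have characteristic polynomial (x - 2)^2 and minimal polynomial (x - 2)^2. Computing further, both have invariant factors (x - 2)^2. Hence A and B are similar.

Yes.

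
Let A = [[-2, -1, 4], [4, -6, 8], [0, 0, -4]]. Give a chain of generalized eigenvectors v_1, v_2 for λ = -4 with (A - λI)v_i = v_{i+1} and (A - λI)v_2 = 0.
We seek v_1 ∈ ker((A + 4I)^2) \ ker(A + 4I), then set v_{i+1} = (A + 4I) v_i.

One such chain is v_1 = [[1, 1, 0]]^T, v_2 = [[1, 2, 0]]^T. Check: (A + 4I) v_2 = [[0, 0, 0]]^T = 0.

v_1 = [[1, 1, 0]]^T, v_2 = [[1, 2, 0]]^T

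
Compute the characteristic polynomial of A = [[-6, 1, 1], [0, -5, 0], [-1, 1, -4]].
χ_A(x) = (x + 5)^3

xI - A = [[x + 6, -1, -1], [0, x + 5, 0], [1, -1, x + 4]].

Expanding det(xI - A) along the first row:
det(xI - A) = + (x + 6)·det([[x + 5, 0], [-1, x + 4]]) - (-1)·det([[0, 0], [1, x + 4]]) + (-1)·det([[0, x + 5], [1, -1]]).

Evaluating gives χ_A(x) = x^3 + 15x^2 + 75x + 125 = (x + 5)^3.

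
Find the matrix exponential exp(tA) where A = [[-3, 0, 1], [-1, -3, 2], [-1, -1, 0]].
e^{tA} = [[(1 - t)*e^{-2*t}, -t^2*e^{-2*t}/2, t*(t + 2)*e^{-2*t}/2], [-t*e^{-2*t}, (-t^2/2 - t + 1)*e^{-2*t}, t*(t + 4)*e^{-2*t}/2], [-t*e^{-2*t}, t*(-t - 2)*e^{-2*t}/2, (t^2 + 4*t + 2)*e^{-2*t}/2]]

A has Jordan form J = [[-2, 1, 0], [0, -2, 1], [0, 0, -2]] with A = PJP^{-1}, so e^{tA} = P e^{tJ} P^{-1}.

For a Jordan block J_k(λ), e^{tJ_k(λ)} = e^{λt} · (I + tN + t^2 N^2/2! + ... + t^{k-1} N^{k-1}/(k-1)!) where N is the nilpotent superdiagonal part.

Assembling the blocks and conjugating back gives the entries of e^{tA} as shown above.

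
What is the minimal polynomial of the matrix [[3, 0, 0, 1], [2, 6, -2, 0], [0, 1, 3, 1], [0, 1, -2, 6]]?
m_A(x) = (x - 5)(x - 4)^2

The characteristic polynomial factors as (x - 5)^2(x - 4)^2. The minimal polynomial is ∏(x - λ)^{k_λ} where k_λ is the size of the largest Jordan block at λ.

For λ = 4: rank(A - 4I) = 3, and the largest Jordan block has size 2 (the smallest k with rank((A - 4I)^k) = rank((A - 4I)^(k+1))).
For λ = 5: rank(A - 5I) = 2, and the largest Jordan block has size 1 (the smallest k with rank((A - 5I)^k) = rank((A - 5I)^(k+1))).

So m_A(x) = (x - 5)(x - 4)^2.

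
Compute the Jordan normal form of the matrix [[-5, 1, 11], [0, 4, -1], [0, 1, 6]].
The characteristic polynomial is det(xI - A) = (x - 5)^2(x + 5), so the eigenvalues are -5 (algebraic multiplicity 1), 5 (algebraic multiplicity 2).

For λ = -5: algebraic multiplicity 1 gives one 1×1 block.

For λ = 5: rank(A - 5I) = 2, rank((A - 5I)^2) = 1. The eigenspace has dimension 3 - 2 = 1, so there is 1 Jordan block; the rank sequence gives block sizes [2].

Assembling the blocks gives the Jordan form J above.

J = [[-5, 0, 0], [0, 5, 1], [0, 0, 5]]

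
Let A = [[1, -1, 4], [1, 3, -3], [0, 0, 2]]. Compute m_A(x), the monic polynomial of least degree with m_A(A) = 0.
The characteristic polynomial factors as (x - 2)^3. The minimal polynomial is ∏(x - λ)^{k_λ} where k_λ is the size of the largest Jordan block at λ.

For λ = 2: rank(A - 2I) = 2, and the largest Jordan block has size 3 (the smallest k with rank((A - 2I)^k) = rank((A - 2I)^(k+1))).

So m_A(x) = (x - 2)^3.

m_A(x) = (x - 2)^3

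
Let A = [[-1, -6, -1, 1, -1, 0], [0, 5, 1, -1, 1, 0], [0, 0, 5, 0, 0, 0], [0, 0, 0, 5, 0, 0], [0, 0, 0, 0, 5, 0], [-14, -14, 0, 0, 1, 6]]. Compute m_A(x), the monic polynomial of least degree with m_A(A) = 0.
m_A(x) = (x - 6)(x - 5)^2(x + 1)

The characteristic polynomial factors as (x - 6)(x - 5)^4(x + 1). The minimal polynomial is ∏(x - λ)^{k_λ} where k_λ is the size of the largest Jordan block at λ.

For λ = -1: rank(A + I) = 5, and the largest Jordan block has size 1 (the smallest k with rank((A + I)^k) = rank((A + I)^(k+1))).
For λ = 5: rank(A - 5I) = 3, and the largest Jordan block has size 2 (the smallest k with rank((A - 5I)^k) = rank((A - 5I)^(k+1))).
For λ = 6: rank(A - 6I) = 5, and the largest Jordan block has size 1 (the smallest k with rank((A - 6I)^k) = rank((A - 6I)^(k+1))).

So m_A(x) = (x - 6)(x - 5)^2(x + 1).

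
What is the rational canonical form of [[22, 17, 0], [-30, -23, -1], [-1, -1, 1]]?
R = [[0, 0, -1], [1, 0, -2], [0, 1, 0]]

The invariant factors of A (the non-unit diagonal entries of the Smith normal form of xI - A over ℚ[x]) are x^3 + 2x + 1, each dividing the next. The characteristic polynomial is their product, x^3 + 2x + 1.

The rational canonical form is the block-diagonal matrix of companion matrices C(f_i):
R = [[0, 0, -1], [1, 0, -2], [0, 1, 0]].

Note the characteristic polynomial does not split into linear factors over ℚ, so A has no Jordan form over ℚ; the rational canonical form exists over any field.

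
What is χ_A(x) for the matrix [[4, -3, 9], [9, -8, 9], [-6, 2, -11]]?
xI - A = [[x - 4, 3, -9], [-9, x + 8, -9], [6, -2, x + 11]].

Expanding det(xI - A) along the first row:
det(xI - A) = + (x - 4)·det([[x + 8, -9], [-2, x + 11]]) - (3)·det([[-9, -9], [6, x + 11]]) + (-9)·det([[-9, x + 8], [6, -2]]).

Evaluating gives χ_A(x) = x^3 + 15x^2 + 75x + 125 = (x + 5)^3.

χ_A(x) = (x + 5)^3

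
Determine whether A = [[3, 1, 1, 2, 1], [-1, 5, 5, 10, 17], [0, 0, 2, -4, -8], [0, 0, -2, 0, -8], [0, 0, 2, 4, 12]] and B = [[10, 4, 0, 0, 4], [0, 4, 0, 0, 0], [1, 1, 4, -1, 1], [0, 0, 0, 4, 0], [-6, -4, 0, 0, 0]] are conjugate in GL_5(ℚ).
Yes.

Two matrices over a field are similar if and only if they have the same invariant factors.

Both A and B have characteristic polynomial (x - 6)(x - 4)^4 and minimal polynomial (x - 6)(x - 4)^2. Computing further, both have invariant factors x - 4, x - 4, (x - 6)(x - 4)^2. Hence A and B are similar.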